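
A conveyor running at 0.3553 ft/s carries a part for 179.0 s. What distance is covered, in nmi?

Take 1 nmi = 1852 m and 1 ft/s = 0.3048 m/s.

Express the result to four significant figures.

0.3553 ft/s × 0.3048 → 0.108295 m/s
d = v × t = 0.108295 m/s × 179 s = 19.3848 m
19.3848 m ÷ (1852 m/nmi) = 0.010467 nmi

0.01047 nmi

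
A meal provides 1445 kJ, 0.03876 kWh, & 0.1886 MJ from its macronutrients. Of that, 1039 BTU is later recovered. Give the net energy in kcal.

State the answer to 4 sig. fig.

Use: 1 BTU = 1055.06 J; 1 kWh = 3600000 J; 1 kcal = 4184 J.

1445 kJ × 1000 → 1.445×10⁶ J
0.03876 kWh × 3600000 → 139536 J
0.1886 MJ × 1000000 → 188600 J
1039 BTU × 1055.06 → 1.09621×10⁶ J
Net: 1.445×10⁶ + 139536 + 188600 − 1.09621×10⁶ = 676926 J
In kcal: 676926 / 4184 = 161.789 kcal

161.8 kcal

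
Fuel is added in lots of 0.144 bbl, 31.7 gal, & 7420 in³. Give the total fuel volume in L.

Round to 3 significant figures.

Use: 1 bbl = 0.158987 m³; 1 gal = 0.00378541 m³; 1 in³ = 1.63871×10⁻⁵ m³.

0.144 bbl × 0.158987 = 0.0228941 m³
31.7 gal × 0.00378541 = 0.119997 m³
7420 in³ × 1.63871×10⁻⁵ = 0.121592 m³
Sum: 0.0228941 + 0.119997 + 0.121592 = 0.264483 m³
In L: 0.264483 / 0.001 = 264.483 L

264 L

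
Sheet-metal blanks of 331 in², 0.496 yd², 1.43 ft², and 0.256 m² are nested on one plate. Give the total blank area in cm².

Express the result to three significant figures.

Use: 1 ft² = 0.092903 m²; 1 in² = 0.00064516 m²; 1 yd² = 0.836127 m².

331 in² × 0.00064516 = 0.213548 m²
0.496 yd² × 0.836127 = 0.414719 m²
1.43 ft² × 0.092903 = 0.132851 m²
0.256 m² (already m²)
Total: 0.213548 + 0.414719 + 0.132851 + 0.256 = 1.01712 m²
In cm²: 1.01712 / 0.0001 = 10171.2 cm²

1.02×10⁴ cm²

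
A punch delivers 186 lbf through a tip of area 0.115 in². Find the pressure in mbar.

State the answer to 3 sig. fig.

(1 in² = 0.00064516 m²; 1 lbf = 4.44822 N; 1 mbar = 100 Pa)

186 lbf × 4.44822 = 827.369 N
0.115 in² × 0.00064516 = 7.41934×10⁻⁵ m²
P = F / A = 827.369 N / 7.41934×10⁻⁵ m² = 1.11515×10⁷ Pa
1.11515×10⁷ Pa ÷ (100 Pa/mbar) = 111515 mbar

1.12×10⁵ mbar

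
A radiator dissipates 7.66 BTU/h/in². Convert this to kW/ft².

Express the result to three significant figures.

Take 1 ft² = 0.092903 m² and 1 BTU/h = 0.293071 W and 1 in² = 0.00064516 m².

0.323 kW/ft²

7.66 BTU/h/in² × 0.293071 W/BTU/h ÷ 0.00064516 m²/in² = 3479.64 W/m²
3479.64 W/m² ÷ 1000 W/kW × 0.092903 m²/ft² = 0.323269 kW/ft²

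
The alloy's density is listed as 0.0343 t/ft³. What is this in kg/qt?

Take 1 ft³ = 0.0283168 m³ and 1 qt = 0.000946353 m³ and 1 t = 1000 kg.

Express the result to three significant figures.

0.0343 t/ft³ × 1000 kg/t ÷ 0.0283168 m³/ft³ = 1211.3 kg/m³
1211.3 kg/m³ × 0.000946353 m³/qt = 1.14632 kg/qt

1.15 kg/qt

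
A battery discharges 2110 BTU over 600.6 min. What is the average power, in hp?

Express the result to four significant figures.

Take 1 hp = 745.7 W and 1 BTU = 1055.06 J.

2110 BTU × 1055.06 → 2.22618×10⁶ J
600.6 min × 60 → 36036 s
P = E / t = 2.22618×10⁶ J / 36036 s = 61.7766 W
61.7766 W ÷ (745.7 W/hp) = 0.0828438 hp

0.08284 hp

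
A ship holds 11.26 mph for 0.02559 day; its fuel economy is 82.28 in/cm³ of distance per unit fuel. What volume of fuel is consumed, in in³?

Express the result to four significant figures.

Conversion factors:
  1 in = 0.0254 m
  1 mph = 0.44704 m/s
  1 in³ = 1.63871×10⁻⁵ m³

11.26 mph → 5.03367 m/s
0.02559 day → 2210.98 s
d = v × t = 5.03367 × 2210.98 = 11129.3 m
82.28 in/cm³ → 2.08991×10⁶ m/m³
V = d / (distance per unit fuel) = 11129.3 / 2.08991×10⁶ = 0.00532525 m³
In in³: 0.00532525 / 1.63871×10⁻⁵ = 324.966 in³

325.0 in³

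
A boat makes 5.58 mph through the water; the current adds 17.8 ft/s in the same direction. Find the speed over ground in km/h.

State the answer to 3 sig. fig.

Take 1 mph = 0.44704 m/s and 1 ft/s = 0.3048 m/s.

5.58 mph × 0.44704 → 2.49448 m/s
17.8 ft/s × 0.3048 → 5.42544 m/s
Sum: 2.49448 + 5.42544 = 7.91992 m/s
In km/h: 7.91992 / (1/3.6) = 28.5117 km/h

28.5 km/h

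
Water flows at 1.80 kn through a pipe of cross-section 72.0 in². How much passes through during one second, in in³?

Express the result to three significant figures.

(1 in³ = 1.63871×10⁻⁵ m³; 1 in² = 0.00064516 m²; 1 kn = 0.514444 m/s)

1.80 kn × 0.514444 → 0.925999 m/s
72.0 in² × 0.00064516 → 0.0464515 m²
V = v × A × t = 0.925999 m/s × 0.0464515 m² × 1 s = 0.043014 m³
0.043014 m³ ÷ (1.63871×10⁻⁵ m³/in³) = 2624.87 in³

2620 in³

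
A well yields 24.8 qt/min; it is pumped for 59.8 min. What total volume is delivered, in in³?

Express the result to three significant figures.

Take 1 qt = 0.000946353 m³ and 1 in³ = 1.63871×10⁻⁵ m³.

8.56×10⁴ in³

24.8 qt/min → 3.91159×10⁻⁴ m³/s
59.8 min → 3588 s
V = Q × t = 3.91159×10⁻⁴ × 3588 = 1.40348 m³
In in³: 1.40348 / 1.63871×10⁻⁵ = 85645.4 in³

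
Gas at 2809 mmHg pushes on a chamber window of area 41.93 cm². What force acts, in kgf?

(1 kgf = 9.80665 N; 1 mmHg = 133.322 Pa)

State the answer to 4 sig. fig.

2809 mmHg × 133.322 → 374501 Pa
41.93 cm² × 0.0001 → 0.004193 m²
F = P × A = 374501 Pa × 0.004193 m² = 1570.28 N
1570.28 N ÷ (9.80665 N/kgf) = 160.124 kgf

160.1 kgf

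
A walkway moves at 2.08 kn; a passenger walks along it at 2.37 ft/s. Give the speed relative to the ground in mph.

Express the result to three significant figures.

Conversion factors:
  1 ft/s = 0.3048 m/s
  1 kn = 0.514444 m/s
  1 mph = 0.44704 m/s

2.08 kn × 0.514444 = 1.07004 m/s
2.37 ft/s × 0.3048 = 0.722376 m/s
Sum: 1.07004 + 0.722376 = 1.79242 m/s
In mph: 1.79242 / 0.44704 = 4.00953 mph

4.01 mph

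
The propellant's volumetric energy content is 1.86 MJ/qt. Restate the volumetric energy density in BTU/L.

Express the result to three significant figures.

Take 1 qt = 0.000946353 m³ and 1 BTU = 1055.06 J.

1860 BTU/L

1.86 MJ/qt × 1000000 J/MJ ÷ 0.000946353 m³/qt = 1.96544×10⁹ J/m³
1.96544×10⁹ J/m³ ÷ 1055.06 J/BTU × 0.001 m³/L = 1862.87 BTU/L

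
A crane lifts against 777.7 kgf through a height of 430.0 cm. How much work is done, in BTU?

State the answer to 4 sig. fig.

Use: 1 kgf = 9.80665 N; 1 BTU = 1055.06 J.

31.08 BTU

777.7 kgf × 9.80665 → 7626.63 N
430.0 cm × 0.01 → 4.3 m
W = F × d = 7626.63 N × 4.3 m = 32794.5 J
32794.5 J ÷ (1055.06 J/BTU) = 31.0831 BTU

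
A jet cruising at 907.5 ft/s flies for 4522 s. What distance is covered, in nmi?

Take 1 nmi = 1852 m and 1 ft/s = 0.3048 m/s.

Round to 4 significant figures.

907.5 ft/s × 0.3048 → 276.606 m/s
d = v × t = 276.606 m/s × 4522 s = 1.25081×10⁶ m
1.25081×10⁶ m ÷ (1852 m/nmi) = 675.383 nmi

675.4 nmi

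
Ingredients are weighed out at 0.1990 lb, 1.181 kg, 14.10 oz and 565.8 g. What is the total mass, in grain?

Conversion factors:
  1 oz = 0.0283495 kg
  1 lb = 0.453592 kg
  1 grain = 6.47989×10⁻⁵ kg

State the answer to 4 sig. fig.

0.1990 lb × 0.453592 → 0.0902648 kg
1.181 kg (already kg)
14.10 oz × 0.0283495 → 0.399728 kg
565.8 g × 0.001 → 0.5658 kg
Combined: 0.0902648 + 1.181 + 0.399728 + 0.5658 = 2.23679 kg
In grain: 2.23679 / 6.47989×10⁻⁵ = 34519 grain

3.452×10⁴ grain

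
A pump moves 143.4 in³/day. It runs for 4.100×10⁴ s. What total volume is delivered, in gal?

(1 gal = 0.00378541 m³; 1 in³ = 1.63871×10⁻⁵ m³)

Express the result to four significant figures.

143.4 in³/day → 2.7198×10⁻⁸ m³/s
V = Q × t = 2.7198×10⁻⁸ × 41000 = 0.00111512 m³
In gal: 0.00111512 / 0.00378541 = 0.294584 gal

0.2946 gal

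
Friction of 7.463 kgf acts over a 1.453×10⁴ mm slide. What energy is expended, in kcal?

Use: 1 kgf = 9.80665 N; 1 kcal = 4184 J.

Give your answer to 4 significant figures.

0.2542 kcal

7.463 kgf × 9.80665 = 73.187 N
1.453×10⁴ mm × 0.001 = 14.53 m
W = F × d = 73.187 N × 14.53 m = 1063.41 J
1063.41 J ÷ (4184 J/kcal) = 0.254161 kcal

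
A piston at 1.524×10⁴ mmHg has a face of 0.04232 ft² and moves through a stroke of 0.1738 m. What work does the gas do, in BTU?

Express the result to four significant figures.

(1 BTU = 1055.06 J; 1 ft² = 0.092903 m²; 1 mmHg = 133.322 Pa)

1.524×10⁴ mmHg → 2.03183×10⁶ Pa
0.04232 ft² → 0.00393165 m²
F = P × A = 2.03183×10⁶ × 0.00393165 = 7988.44 N
W = F × d = 7988.44 × 0.1738 = 1388.39 J
In BTU: 1388.39 / 1055.06 = 1.31593 BTU

1.316 BTU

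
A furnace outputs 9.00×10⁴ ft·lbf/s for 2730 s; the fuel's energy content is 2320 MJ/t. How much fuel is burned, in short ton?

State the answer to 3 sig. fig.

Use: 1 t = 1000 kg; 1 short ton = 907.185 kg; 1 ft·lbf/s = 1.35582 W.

0.158 short ton

9.00×10⁴ ft·lbf/s → 122024 W
E = P × t = 122024 × 2730 = 3.33126×10⁸ J
2320 MJ/t → 2.32×10⁶ J/kg
m = E / e_s = 3.33126×10⁸ / 2.32×10⁶ = 143.589 kg
In short ton: 143.589 / 907.185 = 0.15828 short ton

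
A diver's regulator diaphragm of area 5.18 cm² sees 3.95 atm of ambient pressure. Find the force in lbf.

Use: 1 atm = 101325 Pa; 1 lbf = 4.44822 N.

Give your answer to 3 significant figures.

3.95 atm × 101325 → 400234 Pa
5.18 cm² × 0.0001 → 5.18×10⁻⁴ m²
F = P × A = 400234 Pa × 5.18×10⁻⁴ m² = 207.321 N
207.321 N ÷ (4.44822 N/lbf) = 46.6076 lbf

46.6 lbf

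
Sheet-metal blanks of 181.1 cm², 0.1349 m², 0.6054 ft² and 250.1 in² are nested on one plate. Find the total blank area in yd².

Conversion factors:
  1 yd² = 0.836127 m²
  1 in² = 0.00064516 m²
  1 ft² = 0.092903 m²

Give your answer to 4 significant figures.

0.4432 yd²

181.1 cm² × 0.0001 = 0.01811 m²
0.1349 m² (already m²)
0.6054 ft² × 0.092903 = 0.0562435 m²
250.1 in² × 0.00064516 = 0.161355 m²
Sum: 0.01811 + 0.1349 + 0.0562435 + 0.161355 = 0.370608 m²
In yd²: 0.370608 / 0.836127 = 0.443244 yd²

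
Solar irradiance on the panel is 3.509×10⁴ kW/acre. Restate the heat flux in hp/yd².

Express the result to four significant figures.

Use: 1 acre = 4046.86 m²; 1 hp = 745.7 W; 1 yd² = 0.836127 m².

3.509×10⁴ kW/acre × 1000 W/kW ÷ 4046.86 m²/acre = 8670.92 W/m²
8670.92 W/m² ÷ 745.7 W/hp × 0.836127 m²/yd² = 9.7224 hp/yd²

9.722 hp/yd²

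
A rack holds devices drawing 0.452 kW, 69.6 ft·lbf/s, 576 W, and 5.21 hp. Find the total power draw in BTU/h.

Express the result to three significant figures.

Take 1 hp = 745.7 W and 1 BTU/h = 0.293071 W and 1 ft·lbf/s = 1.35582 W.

1.71×10⁴ BTU/h

0.452 kW × 1000 = 452 W
69.6 ft·lbf/s × 1.35582 = 94.3651 W
576 W (already W)
5.21 hp × 745.7 = 3885.1 W
Sum: 452 + 94.3651 + 576 + 3885.1 = 5007.47 W
In BTU/h: 5007.47 / 0.293071 = 17086.2 BTU/h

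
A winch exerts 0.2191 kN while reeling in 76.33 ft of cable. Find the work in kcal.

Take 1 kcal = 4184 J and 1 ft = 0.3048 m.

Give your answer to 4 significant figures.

0.2191 kN × 1000 → 219.1 N
76.33 ft × 0.3048 → 23.2654 m
W = F × d = 219.1 N × 23.2654 m = 5097.45 J
5097.45 J ÷ (4184 J/kcal) = 1.21832 kcal

1.218 kcal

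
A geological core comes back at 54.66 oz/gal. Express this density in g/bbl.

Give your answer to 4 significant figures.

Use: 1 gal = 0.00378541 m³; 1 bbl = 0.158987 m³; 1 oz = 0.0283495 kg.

54.66 oz/gal × 0.0283495 kg/oz ÷ 0.00378541 m³/gal = 409.357 kg/m³
409.357 kg/m³ ÷ 0.001 kg/g × 0.158987 m³/bbl = 65082.4 g/bbl

6.508×10⁴ g/bbl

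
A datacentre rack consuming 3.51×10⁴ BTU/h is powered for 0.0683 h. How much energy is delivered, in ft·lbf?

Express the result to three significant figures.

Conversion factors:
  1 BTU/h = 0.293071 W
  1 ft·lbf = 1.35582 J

1.87×10⁶ ft·lbf

3.51×10⁴ BTU/h × 0.293071 = 10286.8 W
0.0683 h × 3600 = 245.88 s
E = P × t = 10286.8 W × 245.88 s = 2.52932×10⁶ J
2.52932×10⁶ J ÷ (1.35582 J/ft·lbf) = 1.86553×10⁶ ft·lbf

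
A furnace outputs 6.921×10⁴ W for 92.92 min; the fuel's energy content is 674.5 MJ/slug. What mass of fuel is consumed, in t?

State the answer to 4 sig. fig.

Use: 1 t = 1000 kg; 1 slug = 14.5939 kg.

92.92 min → 5575.2 s
E = P × t = 69210 × 5575.2 = 3.8586×10⁸ J
674.5 MJ/slug → 4.62179×10⁷ J/kg
m = E / e_s = 3.8586×10⁸ / 4.62179×10⁷ = 8.34871 kg
In t: 8.34871 / 1000 = 0.00834871 t

0.008349 t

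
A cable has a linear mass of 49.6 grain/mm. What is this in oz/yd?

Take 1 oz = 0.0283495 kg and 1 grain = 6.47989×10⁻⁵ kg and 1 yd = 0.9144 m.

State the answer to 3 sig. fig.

104 oz/yd

49.6 grain/mm × 6.47989×10⁻⁵ kg/grain ÷ 0.001 m/mm = 3.21403 kg/m
3.21403 kg/m ÷ 0.0283495 kg/oz × 0.9144 m/yd = 103.667 oz/yd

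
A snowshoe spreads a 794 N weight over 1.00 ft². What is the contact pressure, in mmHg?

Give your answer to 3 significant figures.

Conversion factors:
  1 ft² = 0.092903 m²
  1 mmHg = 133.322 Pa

64.1 mmHg

1.00 ft² × 0.092903 = 0.092903 m²
P = F / A = 794 N / 0.092903 m² = 8546.55 Pa
8546.55 Pa ÷ (133.322 Pa/mmHg) = 64.1046 mmHg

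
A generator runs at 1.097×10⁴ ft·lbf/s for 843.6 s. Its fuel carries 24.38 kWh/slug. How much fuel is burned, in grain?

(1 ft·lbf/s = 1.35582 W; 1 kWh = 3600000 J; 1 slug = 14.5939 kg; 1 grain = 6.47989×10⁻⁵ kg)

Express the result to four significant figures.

1.097×10⁴ ft·lbf/s → 14873.3 W
E = P × t = 14873.3 × 843.6 = 1.25471×10⁷ J
24.38 kWh/slug → 6.01402×10⁶ J/kg
m = E / e_s = 1.25471×10⁷ / 6.01402×10⁶ = 2.08631 kg
In grain: 2.08631 / 6.47989×10⁻⁵ = 32196.7 grain

3.220×10⁴ grain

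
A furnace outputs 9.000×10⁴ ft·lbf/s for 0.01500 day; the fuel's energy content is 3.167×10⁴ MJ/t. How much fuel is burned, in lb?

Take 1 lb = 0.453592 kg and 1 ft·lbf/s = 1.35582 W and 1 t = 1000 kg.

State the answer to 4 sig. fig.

11.01 lb

9.000×10⁴ ft·lbf/s → 122024 W
0.01500 day → 1296 s
E = P × t = 122024 × 1296 = 1.58143×10⁸ J
3.167×10⁴ MJ/t → 3.167×10⁷ J/kg
m = E / e_s = 1.58143×10⁸ / 3.167×10⁷ = 4.99346 kg
In lb: 4.99346 / 0.453592 = 11.0087 lb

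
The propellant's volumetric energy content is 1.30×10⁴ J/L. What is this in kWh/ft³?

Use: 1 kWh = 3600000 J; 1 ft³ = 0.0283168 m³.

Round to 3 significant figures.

0.102 kWh/ft³

1.30×10⁴ J/L ÷ 0.001 m³/L = 1.3×10⁷ J/m³
1.3×10⁷ J/m³ ÷ 3600000 J/kWh × 0.0283168 m³/ft³ = 0.102255 kWh/ft³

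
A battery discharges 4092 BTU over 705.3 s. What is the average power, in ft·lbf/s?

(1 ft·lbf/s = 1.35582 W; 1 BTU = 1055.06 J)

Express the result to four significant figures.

4515 ft·lbf/s

4092 BTU × 1055.06 → 4.31731×10⁶ J
P = E / t = 4.31731×10⁶ J / 705.3 s = 6121.24 W
6121.24 W ÷ (1.35582 W/ft·lbf/s) = 4514.79 ft·lbf/s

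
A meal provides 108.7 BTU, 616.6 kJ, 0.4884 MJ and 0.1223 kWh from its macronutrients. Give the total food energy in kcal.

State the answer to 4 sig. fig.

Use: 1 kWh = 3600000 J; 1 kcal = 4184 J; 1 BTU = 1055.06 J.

108.7 BTU × 1055.06 = 114685 J
616.6 kJ × 1000 = 616600 J
0.4884 MJ × 1000000 = 488400 J
0.1223 kWh × 3600000 = 440280 J
Sum: 114685 + 616600 + 488400 + 440280 = 1.65996×10⁶ J
In kcal: 1.65996×10⁶ / 4184 = 396.74 kcal

396.7 kcal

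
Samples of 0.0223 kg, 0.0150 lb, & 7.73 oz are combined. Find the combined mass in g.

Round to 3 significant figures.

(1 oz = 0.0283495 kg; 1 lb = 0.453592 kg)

248 g

0.0223 kg (already kg)
0.0150 lb × 0.453592 = 0.00680388 kg
7.73 oz × 0.0283495 = 0.219142 kg
Total: 0.0223 + 0.00680388 + 0.219142 = 0.248246 kg
In g: 0.248246 / 0.001 = 248.246 g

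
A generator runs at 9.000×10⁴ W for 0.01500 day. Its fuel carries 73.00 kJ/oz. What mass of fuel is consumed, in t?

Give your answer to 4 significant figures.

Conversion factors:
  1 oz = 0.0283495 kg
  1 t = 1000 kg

0.04530 t

0.01500 day → 1296 s
E = P × t = 90000 × 1296 = 1.1664×10⁸ J
73.00 kJ/oz → 2.575×10⁶ J/kg
m = E / e_s = 1.1664×10⁸ / 2.575×10⁶ = 45.2971 kg
In t: 45.2971 / 1000 = 0.0452971 t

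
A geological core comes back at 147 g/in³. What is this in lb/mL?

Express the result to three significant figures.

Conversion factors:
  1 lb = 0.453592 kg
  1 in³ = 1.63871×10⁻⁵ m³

0.0198 lb/mL

147 g/in³ × 0.001 kg/g ÷ 1.63871×10⁻⁵ m³/in³ = 8970.47 kg/m³
8970.47 kg/m³ ÷ 0.453592 kg/lb × 10⁻⁶ m³/mL = 0.0197765 lb/mL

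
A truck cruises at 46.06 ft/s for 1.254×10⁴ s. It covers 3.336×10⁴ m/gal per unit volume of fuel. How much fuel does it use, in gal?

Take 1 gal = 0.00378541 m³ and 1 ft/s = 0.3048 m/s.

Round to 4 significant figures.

5.277 gal

46.06 ft/s → 14.0391 m/s
d = v × t = 14.0391 × 12540 = 176050 m
3.336×10⁴ m/gal → 8.81278×10⁶ m/m³
V = d / (distance per unit fuel) = 176050 / 8.81278×10⁶ = 0.0199767 m³
In gal: 0.0199767 / 0.00378541 = 5.27729 gal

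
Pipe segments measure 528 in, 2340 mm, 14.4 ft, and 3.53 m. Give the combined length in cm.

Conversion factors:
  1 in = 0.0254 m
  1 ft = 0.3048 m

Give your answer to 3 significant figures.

2370 cm

528 in × 0.0254 = 13.4112 m
2340 mm × 0.001 = 2.34 m
14.4 ft × 0.3048 = 4.38912 m
3.53 m (already m)
Total: 13.4112 + 2.34 + 4.38912 + 3.53 = 23.6703 m
In cm: 23.6703 / 0.01 = 2367.03 cm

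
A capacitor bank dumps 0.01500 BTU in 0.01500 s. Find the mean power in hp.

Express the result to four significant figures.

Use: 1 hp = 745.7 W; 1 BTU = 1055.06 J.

0.01500 BTU × 1055.06 = 15.8259 J
P = E / t = 15.8259 J / 0.015 s = 1055.06 W
1055.06 W ÷ (745.7 W/hp) = 1.41486 hp

1.415 hp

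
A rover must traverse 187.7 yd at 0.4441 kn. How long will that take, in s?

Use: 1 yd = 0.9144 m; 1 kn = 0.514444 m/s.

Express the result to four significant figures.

751.2 s

187.7 yd × 0.9144 = 171.633 m
0.4441 kn × 0.514444 = 0.228465 m/s
t = d / v = 171.633 m / 0.228465 m/s = 751.244 s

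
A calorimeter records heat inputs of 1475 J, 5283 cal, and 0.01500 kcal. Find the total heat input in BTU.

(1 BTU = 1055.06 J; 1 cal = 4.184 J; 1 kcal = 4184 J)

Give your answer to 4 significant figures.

22.41 BTU

1475 J (already J)
5283 cal × 4.184 = 22104.1 J
0.01500 kcal × 4184 = 62.76 J
Combined: 1475 + 22104.1 + 62.76 = 23641.9 J
In BTU: 23641.9 / 1055.06 = 22.4081 BTU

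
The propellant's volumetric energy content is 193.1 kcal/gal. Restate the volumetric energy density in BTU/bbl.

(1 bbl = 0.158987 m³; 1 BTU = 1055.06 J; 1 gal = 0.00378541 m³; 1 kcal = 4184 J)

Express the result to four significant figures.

193.1 kcal/gal × 4184 J/kcal ÷ 0.00378541 m³/gal = 2.13433×10⁸ J/m³
2.13433×10⁸ J/m³ ÷ 1055.06 J/BTU × 0.158987 m³/bbl = 32162.2 BTU/bbl

3.216×10⁴ BTU/bbl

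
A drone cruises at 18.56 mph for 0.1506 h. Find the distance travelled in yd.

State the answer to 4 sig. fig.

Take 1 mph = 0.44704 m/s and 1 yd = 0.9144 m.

4919 yd

18.56 mph × 0.44704 → 8.29706 m/s
0.1506 h × 3600 → 542.16 s
d = v × t = 8.29706 m/s × 542.16 s = 4498.33 m
4498.33 m ÷ (0.9144 m/yd) = 4919.43 yd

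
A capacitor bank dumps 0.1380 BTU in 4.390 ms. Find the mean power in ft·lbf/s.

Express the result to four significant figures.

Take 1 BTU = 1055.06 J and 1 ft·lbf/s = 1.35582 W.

0.1380 BTU × 1055.06 → 145.598 J
4.390 ms × 0.001 → 0.00439 s
P = E / t = 145.598 J / 0.00439 s = 33165.8 W
33165.8 W ÷ (1.35582 W/ft·lbf/s) = 24461.8 ft·lbf/s

2.446×10⁴ ft·lbf/s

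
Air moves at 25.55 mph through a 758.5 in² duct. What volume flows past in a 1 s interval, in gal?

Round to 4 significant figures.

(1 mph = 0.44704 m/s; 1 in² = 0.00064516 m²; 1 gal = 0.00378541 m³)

1477 gal

25.55 mph × 0.44704 = 11.4219 m/s
758.5 in² × 0.00064516 = 0.489354 m²
V = v × A × t = 11.4219 m/s × 0.489354 m² × 1 s = 5.58935 m³
5.58935 m³ ÷ (0.00378541 m³/gal) = 1476.55 gal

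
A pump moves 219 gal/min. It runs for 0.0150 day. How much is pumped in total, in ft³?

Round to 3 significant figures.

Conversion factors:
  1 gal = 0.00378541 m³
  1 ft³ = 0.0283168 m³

632 ft³

219 gal/min → 0.0138167 m³/s
0.0150 day → 1296 s
V = Q × t = 0.0138167 × 1296 = 17.9064 m³
In ft³: 17.9064 / 0.0283168 = 632.36 ft³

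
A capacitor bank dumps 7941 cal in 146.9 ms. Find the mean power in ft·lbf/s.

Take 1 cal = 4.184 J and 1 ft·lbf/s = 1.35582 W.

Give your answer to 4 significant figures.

1.668×10⁵ ft·lbf/s

7941 cal × 4.184 = 33225.1 J
146.9 ms × 0.001 = 0.1469 s
P = E / t = 33225.1 J / 0.1469 s = 226175 W
226175 W ÷ (1.35582 W/ft·lbf/s) = 166818 ft·lbf/s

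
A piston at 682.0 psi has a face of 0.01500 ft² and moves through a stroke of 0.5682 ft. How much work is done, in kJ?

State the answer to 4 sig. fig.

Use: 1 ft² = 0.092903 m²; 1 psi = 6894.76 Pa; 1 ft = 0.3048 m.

682.0 psi → 4.70223×10⁶ Pa
0.01500 ft² → 0.00139354 m²
F = P × A = 4.70223×10⁶ × 0.00139354 = 6552.75 N
0.5682 ft → 0.173187 m
W = F × d = 6552.75 × 0.173187 = 1134.85 J
In kJ: 1134.85 / 1000 = 1.13485 kJ

1.135 kJ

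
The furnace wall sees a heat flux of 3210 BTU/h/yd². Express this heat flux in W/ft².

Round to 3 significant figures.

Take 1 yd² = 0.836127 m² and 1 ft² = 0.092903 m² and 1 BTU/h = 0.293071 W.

3210 BTU/h/yd² × 0.293071 W/BTU/h ÷ 0.836127 m²/yd² = 1125.14 W/m²
1125.14 W/m² × 0.092903 m²/ft² = 104.529 W/ft²

105 W/ft²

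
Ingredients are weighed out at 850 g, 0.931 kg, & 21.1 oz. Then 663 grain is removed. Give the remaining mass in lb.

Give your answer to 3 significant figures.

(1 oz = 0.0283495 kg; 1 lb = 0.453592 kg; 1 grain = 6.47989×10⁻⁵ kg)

5.15 lb

850 g × 0.001 = 0.85 kg
0.931 kg (already kg)
21.1 oz × 0.0283495 = 0.598174 kg
663 grain × 6.47989×10⁻⁵ = 0.0429617 kg
Sum: 0.85 + 0.931 + 0.598174 − 0.0429617 = 2.33621 kg
In lb: 2.33621 / 0.453592 = 5.15047 lb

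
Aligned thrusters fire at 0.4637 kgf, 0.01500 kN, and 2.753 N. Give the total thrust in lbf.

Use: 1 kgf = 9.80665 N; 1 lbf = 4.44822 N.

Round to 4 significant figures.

5.013 lbf

0.4637 kgf × 9.80665 = 4.54734 N
0.01500 kN × 1000 = 15 N
2.753 N (already N)
Sum: 4.54734 + 15 + 2.753 = 22.3003 N
In lbf: 22.3003 / 4.44822 = 5.01331 lbf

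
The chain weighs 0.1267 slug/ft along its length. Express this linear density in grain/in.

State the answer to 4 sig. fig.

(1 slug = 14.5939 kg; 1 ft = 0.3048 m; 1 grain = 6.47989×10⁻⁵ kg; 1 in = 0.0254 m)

2378 grain/in

0.1267 slug/ft × 14.5939 kg/slug ÷ 0.3048 m/ft = 6.06643 kg/m
6.06643 kg/m ÷ 6.47989×10⁻⁵ kg/grain × 0.0254 m/in = 2377.93 grain/in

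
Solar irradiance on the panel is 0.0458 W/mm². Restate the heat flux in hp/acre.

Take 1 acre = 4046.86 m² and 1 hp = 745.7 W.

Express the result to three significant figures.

0.0458 W/mm² ÷ 10⁻⁶ m²/mm² = 45800 W/m²
45800 W/m² ÷ 745.7 W/hp × 4046.86 m²/acre = 248553 hp/acre

2.49×10⁵ hp/acre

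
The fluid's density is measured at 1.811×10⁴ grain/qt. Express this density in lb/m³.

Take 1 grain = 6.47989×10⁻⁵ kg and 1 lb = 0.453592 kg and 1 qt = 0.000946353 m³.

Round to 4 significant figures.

1.811×10⁴ grain/qt × 6.47989×10⁻⁵ kg/grain ÷ 0.000946353 m³/qt = 1240.03 kg/m³
1240.03 kg/m³ ÷ 0.453592 kg/lb = 2733.8 lb/m³

2734 lb/m³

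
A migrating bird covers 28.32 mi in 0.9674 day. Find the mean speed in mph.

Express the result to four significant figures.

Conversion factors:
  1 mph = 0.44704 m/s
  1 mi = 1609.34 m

28.32 mi × 1609.34 = 45576.5 m
0.9674 day × 86400 = 83583.4 s
v = d / t = 45576.5 m / 83583.4 s = 0.545282 m/s
0.545282 m/s ÷ (0.44704 m/s/mph) = 1.21976 mph

1.220 mph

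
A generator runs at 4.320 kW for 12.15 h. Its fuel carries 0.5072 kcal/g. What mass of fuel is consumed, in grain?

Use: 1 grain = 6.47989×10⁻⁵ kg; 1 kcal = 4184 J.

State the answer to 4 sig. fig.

4.320 kW → 4320 W
12.15 h → 43740 s
E = P × t = 4320 × 43740 = 1.88957×10⁸ J
0.5072 kcal/g → 2.12212×10⁶ J/kg
m = E / e_s = 1.88957×10⁸ / 2.12212×10⁶ = 89.0416 kg
In grain: 89.0416 / 6.47989×10⁻⁵ = 1.37412×10⁶ grain

1.374×10⁶ grain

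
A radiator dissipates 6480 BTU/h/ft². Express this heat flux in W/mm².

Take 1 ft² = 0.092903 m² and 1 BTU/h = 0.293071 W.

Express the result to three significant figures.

0.0204 W/mm²

6480 BTU/h/ft² × 0.293071 W/BTU/h ÷ 0.092903 m²/ft² = 20441.8 W/m²
20441.8 W/m² × 10⁻⁶ m²/mm² = 0.0204418 W/mm²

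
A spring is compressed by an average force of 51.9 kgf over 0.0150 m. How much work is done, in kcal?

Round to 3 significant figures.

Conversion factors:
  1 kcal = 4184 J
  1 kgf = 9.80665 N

0.00182 kcal

51.9 kgf × 9.80665 = 508.965 N
W = F × d = 508.965 N × 0.015 m = 7.63447 J
7.63447 J ÷ (4184 J/kcal) = 0.00182468 kcal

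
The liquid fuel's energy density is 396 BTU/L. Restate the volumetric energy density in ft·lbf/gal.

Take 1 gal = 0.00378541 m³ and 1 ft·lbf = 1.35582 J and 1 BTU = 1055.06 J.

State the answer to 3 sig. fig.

1.17×10⁶ ft·lbf/gal

396 BTU/L × 1055.06 J/BTU ÷ 0.001 m³/L = 4.17804×10⁸ J/m³
4.17804×10⁸ J/m³ ÷ 1.35582 J/ft·lbf × 0.00378541 m³/gal = 1.1665×10⁶ ft·lbf/gal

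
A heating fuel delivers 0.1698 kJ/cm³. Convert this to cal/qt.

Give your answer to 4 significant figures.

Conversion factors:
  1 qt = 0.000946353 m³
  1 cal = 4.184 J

0.1698 kJ/cm³ × 1000 J/kJ ÷ 10⁻⁶ m³/cm³ = 1.698×10⁸ J/m³
1.698×10⁸ J/m³ ÷ 4.184 J/cal × 0.000946353 m³/qt = 38406 cal/qt

3.841×10⁴ cal/qt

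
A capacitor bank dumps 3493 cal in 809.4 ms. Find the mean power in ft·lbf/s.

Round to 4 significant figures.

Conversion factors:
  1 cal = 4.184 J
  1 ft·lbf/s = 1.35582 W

3493 cal × 4.184 = 14614.7 J
809.4 ms × 0.001 = 0.8094 s
P = E / t = 14614.7 J / 0.8094 s = 18056.2 W
18056.2 W ÷ (1.35582 W/ft·lbf/s) = 13317.5 ft·lbf/s

1.332×10⁴ ft·lbf/s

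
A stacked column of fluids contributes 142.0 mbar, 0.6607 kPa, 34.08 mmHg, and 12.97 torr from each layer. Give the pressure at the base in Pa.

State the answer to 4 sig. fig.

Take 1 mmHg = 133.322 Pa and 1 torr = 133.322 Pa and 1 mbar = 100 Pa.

142.0 mbar × 100 → 14200 Pa
0.6607 kPa × 1000 → 660.7 Pa
34.08 mmHg × 133.322 → 4543.61 Pa
12.97 torr × 133.322 → 1729.19 Pa
Combined: 14200 + 660.7 + 4543.61 + 1729.19 = 21133.5 Pa

2.113×10⁴ Pa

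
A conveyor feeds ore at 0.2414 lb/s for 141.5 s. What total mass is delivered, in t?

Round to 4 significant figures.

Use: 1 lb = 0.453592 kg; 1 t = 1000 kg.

0.2414 lb/s → 0.109497 kg/s
m = ṁ × t = 0.109497 × 141.5 = 15.4938 kg
In t: 15.4938 / 1000 = 0.0154938 t

0.01549 t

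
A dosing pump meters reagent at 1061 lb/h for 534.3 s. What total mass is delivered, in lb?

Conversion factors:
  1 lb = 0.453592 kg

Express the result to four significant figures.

1061 lb/h → 0.133684 kg/s
m = ṁ × t = 0.133684 × 534.3 = 71.4274 kg
In lb: 71.4274 / 0.453592 = 157.471 lb

157.5 lb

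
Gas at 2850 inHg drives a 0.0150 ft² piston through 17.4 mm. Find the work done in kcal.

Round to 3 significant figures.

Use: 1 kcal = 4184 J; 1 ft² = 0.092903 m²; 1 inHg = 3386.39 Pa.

0.0559 kcal

2850 inHg → 9.65121×10⁶ Pa
0.0150 ft² → 0.00139354 m²
F = P × A = 9.65121×10⁶ × 0.00139354 = 13449.3 N
17.4 mm → 0.0174 m
W = F × d = 13449.3 × 0.0174 = 234.018 J
In kcal: 234.018 / 4184 = 0.0559316 kcal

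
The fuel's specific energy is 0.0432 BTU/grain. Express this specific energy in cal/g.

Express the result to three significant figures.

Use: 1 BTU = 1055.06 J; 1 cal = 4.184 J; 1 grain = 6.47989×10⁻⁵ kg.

0.0432 BTU/grain × 1055.06 J/BTU ÷ 6.47989×10⁻⁵ kg/grain = 703385 J/kg
703385 J/kg ÷ 4.184 J/cal × 0.001 kg/g = 168.113 cal/g

168 cal/g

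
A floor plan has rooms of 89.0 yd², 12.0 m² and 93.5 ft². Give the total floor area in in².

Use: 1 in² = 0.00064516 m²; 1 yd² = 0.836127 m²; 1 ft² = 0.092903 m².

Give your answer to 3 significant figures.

1.47×10⁵ in²

89.0 yd² × 0.836127 = 74.4153 m²
12.0 m² (already m²)
93.5 ft² × 0.092903 = 8.68643 m²
Total: 74.4153 + 12 + 8.68643 = 95.1017 m²
In in²: 95.1017 / 0.00064516 = 147408 in²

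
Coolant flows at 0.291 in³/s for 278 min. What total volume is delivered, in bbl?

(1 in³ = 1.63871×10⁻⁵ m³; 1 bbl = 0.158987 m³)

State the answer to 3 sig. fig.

0.291 in³/s → 4.76865×10⁻⁶ m³/s
278 min → 16680 s
V = Q × t = 4.76865×10⁻⁶ × 16680 = 0.0795411 m³
In bbl: 0.0795411 / 0.158987 = 0.500299 bbl

0.500 bbl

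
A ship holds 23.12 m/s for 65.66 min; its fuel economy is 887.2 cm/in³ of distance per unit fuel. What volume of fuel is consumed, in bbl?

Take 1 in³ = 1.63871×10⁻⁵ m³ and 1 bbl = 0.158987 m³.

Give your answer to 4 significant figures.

65.66 min → 3939.6 s
d = v × t = 23.12 × 3939.6 = 91083.6 m
887.2 cm/in³ → 541401 m/m³
V = d / (distance per unit fuel) = 91083.6 / 541401 = 0.168237 m³
In bbl: 0.168237 / 0.158987 = 1.05818 bbl

1.058 bbl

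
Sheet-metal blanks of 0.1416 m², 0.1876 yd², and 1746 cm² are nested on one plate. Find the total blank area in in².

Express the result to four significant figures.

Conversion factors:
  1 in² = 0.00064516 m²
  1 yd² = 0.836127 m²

0.1416 m² (already m²)
0.1876 yd² × 0.836127 = 0.156857 m²
1746 cm² × 0.0001 = 0.1746 m²
Total: 0.1416 + 0.156857 + 0.1746 = 0.473057 m²
In in²: 0.473057 / 0.00064516 = 733.24 in²

733.2 in²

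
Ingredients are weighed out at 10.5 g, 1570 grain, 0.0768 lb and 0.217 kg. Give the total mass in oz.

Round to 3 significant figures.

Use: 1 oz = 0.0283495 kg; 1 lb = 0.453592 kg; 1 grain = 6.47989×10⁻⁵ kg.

12.8 oz

10.5 g × 0.001 → 0.0105 kg
1570 grain × 6.47989×10⁻⁵ → 0.101734 kg
0.0768 lb × 0.453592 → 0.0348359 kg
0.217 kg (already kg)
Sum: 0.0105 + 0.101734 + 0.0348359 + 0.217 = 0.36407 kg
In oz: 0.36407 / 0.0283495 = 12.8422 oz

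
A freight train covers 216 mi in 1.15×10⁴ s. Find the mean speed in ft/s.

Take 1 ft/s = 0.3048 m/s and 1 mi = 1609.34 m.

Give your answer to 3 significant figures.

216 mi × 1609.34 → 347617 m
v = d / t = 347617 m / 11500 s = 30.2276 m/s
30.2276 m/s ÷ (0.3048 m/s/ft/s) = 99.1719 ft/s

99.2 ft/s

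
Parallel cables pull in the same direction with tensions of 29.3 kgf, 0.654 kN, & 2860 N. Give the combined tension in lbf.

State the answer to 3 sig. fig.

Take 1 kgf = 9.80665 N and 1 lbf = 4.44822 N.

29.3 kgf × 9.80665 = 287.335 N
0.654 kN × 1000 = 654 N
2860 N (already N)
Total: 287.335 + 654 + 2860 = 3801.34 N
In lbf: 3801.34 / 4.44822 = 854.576 lbf

855 lbf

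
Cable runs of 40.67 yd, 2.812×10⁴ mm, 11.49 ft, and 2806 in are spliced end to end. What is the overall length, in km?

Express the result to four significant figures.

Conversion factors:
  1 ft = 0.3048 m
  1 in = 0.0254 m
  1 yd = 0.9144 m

0.1401 km

40.67 yd × 0.9144 = 37.1886 m
2.812×10⁴ mm × 0.001 = 28.12 m
11.49 ft × 0.3048 = 3.50215 m
2806 in × 0.0254 = 71.2724 m
Total: 37.1886 + 28.12 + 3.50215 + 71.2724 = 140.083 m
In km: 140.083 / 1000 = 0.140083 km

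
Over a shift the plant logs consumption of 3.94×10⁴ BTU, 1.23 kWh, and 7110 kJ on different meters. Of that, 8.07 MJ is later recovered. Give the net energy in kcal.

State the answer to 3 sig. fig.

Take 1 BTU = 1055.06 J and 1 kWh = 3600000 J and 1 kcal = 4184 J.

1.08×10⁴ kcal

3.94×10⁴ BTU × 1055.06 = 4.15694×10⁷ J
1.23 kWh × 3600000 = 4.428×10⁶ J
7110 kJ × 1000 = 7.11×10⁶ J
8.07 MJ × 1000000 = 8.07×10⁶ J
Sum: 4.15694×10⁷ + 4.428×10⁶ + 7.11×10⁶ − 8.07×10⁶ = 4.50374×10⁷ J
In kcal: 4.50374×10⁷ / 4184 = 10764.2 kcal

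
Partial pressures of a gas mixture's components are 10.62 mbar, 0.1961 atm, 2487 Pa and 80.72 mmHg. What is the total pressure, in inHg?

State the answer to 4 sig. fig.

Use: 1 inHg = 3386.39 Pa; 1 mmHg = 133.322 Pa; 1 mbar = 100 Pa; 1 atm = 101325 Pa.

10.62 mbar × 100 = 1062 Pa
0.1961 atm × 101325 = 19869.8 Pa
2487 Pa (already Pa)
80.72 mmHg × 133.322 = 10761.8 Pa
Total: 1062 + 19869.8 + 2487 + 10761.8 = 34180.6 Pa
In inHg: 34180.6 / 3386.39 = 10.0935 inHg

10.09 inHg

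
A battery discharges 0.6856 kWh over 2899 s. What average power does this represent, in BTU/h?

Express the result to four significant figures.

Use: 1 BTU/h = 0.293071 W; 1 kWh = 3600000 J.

2905 BTU/h

0.6856 kWh × 3600000 → 2.46816×10⁶ J
P = E / t = 2.46816×10⁶ J / 2899 s = 851.383 W
851.383 W ÷ (0.293071 W/BTU/h) = 2905.04 BTU/h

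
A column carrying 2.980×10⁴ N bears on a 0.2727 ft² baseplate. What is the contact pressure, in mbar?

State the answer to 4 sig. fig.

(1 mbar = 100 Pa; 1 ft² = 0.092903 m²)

0.2727 ft² × 0.092903 → 0.0253346 m²
P = F / A = 29800 N / 0.0253346 m² = 1.17626×10⁶ Pa
1.17626×10⁶ Pa ÷ (100 Pa/mbar) = 11762.6 mbar

1.176×10⁴ mbar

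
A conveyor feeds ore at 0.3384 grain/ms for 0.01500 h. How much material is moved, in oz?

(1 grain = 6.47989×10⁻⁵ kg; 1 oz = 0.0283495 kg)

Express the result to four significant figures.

0.3384 grain/ms → 0.0219279 kg/s
0.01500 h → 54 s
m = ṁ × t = 0.0219279 × 54 = 1.18411 kg
In oz: 1.18411 / 0.0283495 = 41.7683 oz

41.77 oz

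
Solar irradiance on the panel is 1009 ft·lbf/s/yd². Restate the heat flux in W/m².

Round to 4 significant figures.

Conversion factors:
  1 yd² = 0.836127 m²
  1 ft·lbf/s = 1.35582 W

1009 ft·lbf/s/yd² × 1.35582 W/ft·lbf/s ÷ 0.836127 m²/yd² = 1636.14 W/m²
1636.14 W/m²  = 1636.14 W/m²

1636 W/m²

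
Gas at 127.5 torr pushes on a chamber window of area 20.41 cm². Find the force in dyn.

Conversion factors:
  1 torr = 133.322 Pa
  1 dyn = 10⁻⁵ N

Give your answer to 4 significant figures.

127.5 torr × 133.322 → 16998.6 Pa
20.41 cm² × 0.0001 → 0.002041 m²
F = P × A = 16998.6 Pa × 0.002041 m² = 34.6941 N
34.6941 N ÷ (10⁻⁵ N/dyn) = 3.46941×10⁶ dyn

3.469×10⁶ dyn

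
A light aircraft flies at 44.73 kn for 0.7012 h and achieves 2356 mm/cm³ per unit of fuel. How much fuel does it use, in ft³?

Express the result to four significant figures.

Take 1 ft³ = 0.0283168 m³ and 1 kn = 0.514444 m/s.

0.8707 ft³

44.73 kn → 23.0111 m/s
0.7012 h → 2524.32 s
d = v × t = 23.0111 × 2524.32 = 58087.4 m
2356 mm/cm³ → 2.356×10⁶ m/m³
V = d / (distance per unit fuel) = 58087.4 / 2.356×10⁶ = 0.0246551 m³
In ft³: 0.0246551 / 0.0283168 = 0.870688 ft³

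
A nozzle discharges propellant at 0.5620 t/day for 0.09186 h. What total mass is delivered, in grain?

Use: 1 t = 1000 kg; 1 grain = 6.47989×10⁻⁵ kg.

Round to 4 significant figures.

0.5620 t/day → 0.00650463 kg/s
0.09186 h → 330.696 s
m = ṁ × t = 0.00650463 × 330.696 = 2.15106 kg
In grain: 2.15106 / 6.47989×10⁻⁵ = 33195.9 grain

3.320×10⁴ grain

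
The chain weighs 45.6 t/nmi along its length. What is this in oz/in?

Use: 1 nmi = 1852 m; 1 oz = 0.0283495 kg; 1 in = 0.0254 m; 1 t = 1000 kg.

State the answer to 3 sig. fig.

22.1 oz/in

45.6 t/nmi × 1000 kg/t ÷ 1852 m/nmi = 24.622 kg/m
24.622 kg/m ÷ 0.0283495 kg/oz × 0.0254 m/in = 22.0603 oz/in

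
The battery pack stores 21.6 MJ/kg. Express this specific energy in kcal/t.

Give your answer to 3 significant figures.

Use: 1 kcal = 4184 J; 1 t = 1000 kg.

21.6 MJ/kg × 1000000 J/MJ = 2.16×10⁷ J/kg
2.16×10⁷ J/kg ÷ 4184 J/kcal × 1000 kg/t = 5.16252×10⁶ kcal/t

5.16×10⁶ kcal/t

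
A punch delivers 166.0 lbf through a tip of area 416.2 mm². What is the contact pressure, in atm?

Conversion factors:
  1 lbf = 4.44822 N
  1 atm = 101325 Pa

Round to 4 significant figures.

166.0 lbf × 4.44822 → 738.405 N
416.2 mm² × 10⁻⁶ → 4.162×10⁻⁴ m²
P = F / A = 738.405 N / 4.162×10⁻⁴ m² = 1.77416×10⁶ Pa
1.77416×10⁶ Pa ÷ (101325 Pa/atm) = 17.5096 atm

17.51 atm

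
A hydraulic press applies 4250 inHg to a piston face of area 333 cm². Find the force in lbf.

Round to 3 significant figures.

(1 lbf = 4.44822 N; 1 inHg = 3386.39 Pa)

1.08×10⁵ lbf

4250 inHg × 3386.39 = 1.43922×10⁷ Pa
333 cm² × 0.0001 = 0.0333 m²
F = P × A = 1.43922×10⁷ Pa × 0.0333 m² = 479260 N
479260 N ÷ (4.44822 N/lbf) = 107742 lbf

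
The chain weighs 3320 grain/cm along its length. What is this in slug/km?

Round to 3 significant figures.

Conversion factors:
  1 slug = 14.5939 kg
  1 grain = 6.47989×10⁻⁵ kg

1470 slug/km

3320 grain/cm × 6.47989×10⁻⁵ kg/grain ÷ 0.01 m/cm = 21.5132 kg/m
21.5132 kg/m ÷ 14.5939 kg/slug × 1000 m/km = 1474.12 slug/km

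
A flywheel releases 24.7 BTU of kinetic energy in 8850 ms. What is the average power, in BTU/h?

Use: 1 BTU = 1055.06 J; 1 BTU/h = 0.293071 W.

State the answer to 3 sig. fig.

1.00×10⁴ BTU/h

24.7 BTU × 1055.06 → 26060 J
8850 ms × 0.001 → 8.85 s
P = E / t = 26060 J / 8.85 s = 2944.63 W
2944.63 W ÷ (0.293071 W/BTU/h) = 10047.5 BTU/h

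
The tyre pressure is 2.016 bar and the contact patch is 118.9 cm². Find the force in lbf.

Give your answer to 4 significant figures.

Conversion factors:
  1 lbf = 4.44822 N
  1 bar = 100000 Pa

2.016 bar × 100000 → 201600 Pa
118.9 cm² × 0.0001 → 0.01189 m²
F = P × A = 201600 Pa × 0.01189 m² = 2397.02 N
2397.02 N ÷ (4.44822 N/lbf) = 538.872 lbf

538.9 lbf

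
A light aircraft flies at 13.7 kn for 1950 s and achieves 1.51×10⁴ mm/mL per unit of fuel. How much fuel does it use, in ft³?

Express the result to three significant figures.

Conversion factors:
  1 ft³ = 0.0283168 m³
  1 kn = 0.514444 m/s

0.0321 ft³

13.7 kn → 7.04788 m/s
d = v × t = 7.04788 × 1950 = 13743.4 m
1.51×10⁴ mm/mL → 1.51×10⁷ m/m³
V = d / (distance per unit fuel) = 13743.4 / 1.51×10⁷ = 9.10159×10⁻⁴ m³
In ft³: 9.10159×10⁻⁴ / 0.0283168 = 0.032142 ft³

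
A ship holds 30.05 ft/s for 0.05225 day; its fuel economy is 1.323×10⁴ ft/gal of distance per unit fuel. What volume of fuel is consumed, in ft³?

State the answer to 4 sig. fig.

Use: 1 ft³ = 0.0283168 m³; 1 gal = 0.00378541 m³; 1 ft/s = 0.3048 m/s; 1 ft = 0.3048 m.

1.371 ft³

30.05 ft/s → 9.15924 m/s
0.05225 day → 4514.4 s
d = v × t = 9.15924 × 4514.4 = 41348.5 m
1.323×10⁴ ft/gal → 1.06528×10⁶ m/m³
V = d / (distance per unit fuel) = 41348.5 / 1.06528×10⁶ = 0.0388147 m³
In ft³: 0.0388147 / 0.0283168 = 1.37073 ft³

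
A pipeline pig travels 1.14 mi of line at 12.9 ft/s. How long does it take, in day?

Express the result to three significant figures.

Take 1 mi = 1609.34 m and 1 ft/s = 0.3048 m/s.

0.00540 day

1.14 mi × 1609.34 → 1834.65 m
12.9 ft/s × 0.3048 → 3.93192 m/s
t = d / v = 1834.65 m / 3.93192 m/s = 466.604 s
466.604 s ÷ (86400 s/day) = 0.00540051 day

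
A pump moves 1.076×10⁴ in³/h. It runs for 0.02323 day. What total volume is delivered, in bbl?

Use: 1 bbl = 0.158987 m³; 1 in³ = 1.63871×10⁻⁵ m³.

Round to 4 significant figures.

0.6183 bbl

1.076×10⁴ in³/h → 4.89792×10⁻⁵ m³/s
0.02323 day → 2007.07 s
V = Q × t = 4.89792×10⁻⁵ × 2007.07 = 0.0983047 m³
In bbl: 0.0983047 / 0.158987 = 0.618319 bbl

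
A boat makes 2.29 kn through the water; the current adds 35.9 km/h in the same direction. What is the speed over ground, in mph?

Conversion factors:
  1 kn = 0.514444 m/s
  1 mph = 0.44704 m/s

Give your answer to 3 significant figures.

2.29 kn × 0.514444 = 1.17808 m/s
35.9 km/h × (1/3.6) = 9.97222 m/s
Combined: 1.17808 + 9.97222 = 11.1503 m/s
In mph: 11.1503 / 0.44704 = 24.9425 mph

24.9 mph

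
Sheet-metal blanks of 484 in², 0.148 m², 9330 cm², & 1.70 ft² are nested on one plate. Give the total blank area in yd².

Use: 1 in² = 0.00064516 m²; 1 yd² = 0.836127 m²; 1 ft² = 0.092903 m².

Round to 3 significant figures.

1.86 yd²

484 in² × 0.00064516 = 0.312257 m²
0.148 m² (already m²)
9330 cm² × 0.0001 = 0.933 m²
1.70 ft² × 0.092903 = 0.157935 m²
Sum: 0.312257 + 0.148 + 0.933 + 0.157935 = 1.55119 m²
In yd²: 1.55119 / 0.836127 = 1.85521 yd²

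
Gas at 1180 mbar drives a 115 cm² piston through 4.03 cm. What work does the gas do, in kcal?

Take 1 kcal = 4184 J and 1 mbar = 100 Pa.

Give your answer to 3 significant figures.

1180 mbar → 118000 Pa
115 cm² → 0.0115 m²
F = P × A = 118000 × 0.0115 = 1357 N
4.03 cm → 0.0403 m
W = F × d = 1357 × 0.0403 = 54.6871 J
In kcal: 54.6871 / 4184 = 0.0130705 kcal

0.0131 kcal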